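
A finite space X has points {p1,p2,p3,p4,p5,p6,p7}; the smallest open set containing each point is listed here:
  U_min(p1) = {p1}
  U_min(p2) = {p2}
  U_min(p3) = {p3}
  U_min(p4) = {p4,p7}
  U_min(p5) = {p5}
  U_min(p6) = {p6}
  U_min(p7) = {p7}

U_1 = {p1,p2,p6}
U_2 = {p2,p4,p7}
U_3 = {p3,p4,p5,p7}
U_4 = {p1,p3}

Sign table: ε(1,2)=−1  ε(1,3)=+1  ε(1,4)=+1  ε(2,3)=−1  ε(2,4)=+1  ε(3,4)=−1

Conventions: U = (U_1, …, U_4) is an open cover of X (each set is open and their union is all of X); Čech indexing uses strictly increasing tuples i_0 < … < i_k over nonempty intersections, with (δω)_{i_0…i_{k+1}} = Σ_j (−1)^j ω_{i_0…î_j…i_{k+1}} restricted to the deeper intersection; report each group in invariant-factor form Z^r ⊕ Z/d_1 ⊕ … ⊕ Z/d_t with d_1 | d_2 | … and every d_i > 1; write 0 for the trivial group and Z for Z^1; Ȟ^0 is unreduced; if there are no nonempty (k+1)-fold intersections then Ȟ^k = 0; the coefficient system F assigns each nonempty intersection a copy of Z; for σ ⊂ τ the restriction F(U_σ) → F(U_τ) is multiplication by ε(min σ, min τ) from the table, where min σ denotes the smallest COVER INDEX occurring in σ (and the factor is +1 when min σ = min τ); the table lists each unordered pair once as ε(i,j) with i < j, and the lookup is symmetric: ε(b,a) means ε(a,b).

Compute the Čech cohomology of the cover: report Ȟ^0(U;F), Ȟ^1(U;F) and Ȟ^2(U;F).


Ȟ^0 ≅ 0, Ȟ^1 ≅ Z/2, Ȟ^2 ≅ 0

nerve of the cover:
  U12={p2} U14={p1} U23={p4,p7} U34={p3}
C dims 4,4; δ0: rk 4, SNF 1^3·2
Ȟ^0 = (4 − 4) − 0 = 0, so Ȟ^0 ≅ 0
Ȟ^1 = (4 − 0) − 4 = 0 plus torsion [2], so Ȟ^1 ≅ Z/2
Ȟ^2 = (0 − 0) − 0 = 0, so Ȟ^2 ≅ 0


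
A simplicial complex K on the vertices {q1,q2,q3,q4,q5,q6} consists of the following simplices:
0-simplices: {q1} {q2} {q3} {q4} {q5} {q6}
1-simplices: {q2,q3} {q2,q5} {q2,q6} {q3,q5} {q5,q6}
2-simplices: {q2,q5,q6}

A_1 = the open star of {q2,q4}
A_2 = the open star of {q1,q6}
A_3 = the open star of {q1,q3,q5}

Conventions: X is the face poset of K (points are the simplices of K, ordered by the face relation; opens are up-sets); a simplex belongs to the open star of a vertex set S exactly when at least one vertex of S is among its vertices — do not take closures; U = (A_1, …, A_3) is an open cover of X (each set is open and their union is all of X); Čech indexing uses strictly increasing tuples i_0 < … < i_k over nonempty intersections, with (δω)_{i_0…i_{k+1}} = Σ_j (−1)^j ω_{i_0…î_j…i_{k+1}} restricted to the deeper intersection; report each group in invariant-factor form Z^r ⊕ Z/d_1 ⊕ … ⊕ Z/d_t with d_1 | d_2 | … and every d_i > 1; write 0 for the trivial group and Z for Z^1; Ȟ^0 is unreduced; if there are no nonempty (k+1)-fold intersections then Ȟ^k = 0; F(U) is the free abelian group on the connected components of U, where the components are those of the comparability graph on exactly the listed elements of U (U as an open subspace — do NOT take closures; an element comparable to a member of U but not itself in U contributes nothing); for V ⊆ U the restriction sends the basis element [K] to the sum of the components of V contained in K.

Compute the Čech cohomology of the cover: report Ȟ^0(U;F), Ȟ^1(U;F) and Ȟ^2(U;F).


Ȟ^0(U;F) ≅ Z^3,  Ȟ^1(U;F) ≅ Z,  Ȟ^2(U;F) ≅ 0

cover nerve:
  A1={{q2},{q4},{q2,q3},{q2,q5},{q2,q6},{q2,q5,q6}} A2={{q1},{q6},{q2,q6},{q5,q6},{q2,q5,q6}} A3={{q1},{q3},{q5},{q2,q3},{q2,q5},{q3,q5},{q5,q6},{q2,q5,q6}}
  A12={{q2,q6},{q2,q5,q6}} A13={{q2,q3},{q2,q5},{q2,q5,q6}} A23={{q1},{q5,q6},{q2,q5,q6}}
  A123={{q2,q5,q6}}
components per intersection:
  A1: {{q2},{q2,q3},{q2,q5},{q2,q6},{q2,q5,q6}} {{q4}}
  A2: {{q1}} {{q6},{q2,q6},{q5,q6},{q2,q5,q6}}
  A3: {{q1}} {{q3},{q5},{q2,q3},{q2,q5},{q3,q5},{q5,q6},{q2,q5,q6}}
  A12: {{q2,q6},{q2,q5,q6}}
  A13: {{q2,q3}} {{q2,q5},{q2,q5,q6}}
  A23: {{q1}} {{q5,q6},{q2,q5,q6}}
  A123: {{q2,q5,q6}}
C dims 6,5,1; δ0: rk 3, SNF 1^3; δ1: rk 1, SNF 1^1
Ȟ^0: (6−3)−0=3 ⇒ Z^3
Ȟ^1: (5−1)−3=1 ⇒ Z
Ȟ^2: (1−0)−1=0 ⇒ 0


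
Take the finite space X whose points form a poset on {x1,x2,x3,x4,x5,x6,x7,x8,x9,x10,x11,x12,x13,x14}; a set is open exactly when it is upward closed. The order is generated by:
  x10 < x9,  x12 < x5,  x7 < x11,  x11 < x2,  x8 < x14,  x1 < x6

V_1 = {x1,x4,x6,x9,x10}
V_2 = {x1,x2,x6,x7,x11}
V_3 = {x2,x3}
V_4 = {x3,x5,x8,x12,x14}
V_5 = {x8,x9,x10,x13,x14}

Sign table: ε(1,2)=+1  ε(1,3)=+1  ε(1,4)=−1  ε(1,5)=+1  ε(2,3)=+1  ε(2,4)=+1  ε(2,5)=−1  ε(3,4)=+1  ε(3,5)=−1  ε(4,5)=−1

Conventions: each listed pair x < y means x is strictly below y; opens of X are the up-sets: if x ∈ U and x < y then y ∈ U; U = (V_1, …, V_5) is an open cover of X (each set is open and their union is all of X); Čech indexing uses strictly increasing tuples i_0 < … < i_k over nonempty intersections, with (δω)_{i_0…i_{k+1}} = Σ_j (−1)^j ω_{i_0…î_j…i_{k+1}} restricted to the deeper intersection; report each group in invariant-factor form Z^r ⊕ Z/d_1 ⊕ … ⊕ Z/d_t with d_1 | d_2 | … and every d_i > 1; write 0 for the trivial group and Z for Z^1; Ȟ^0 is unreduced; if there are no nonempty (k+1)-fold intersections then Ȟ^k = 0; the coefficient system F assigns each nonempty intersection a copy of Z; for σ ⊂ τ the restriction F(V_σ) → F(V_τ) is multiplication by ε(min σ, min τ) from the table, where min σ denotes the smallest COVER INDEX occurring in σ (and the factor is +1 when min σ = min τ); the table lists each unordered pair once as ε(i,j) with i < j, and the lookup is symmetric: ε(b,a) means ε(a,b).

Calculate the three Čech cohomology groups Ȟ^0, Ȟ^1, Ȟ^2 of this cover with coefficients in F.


nonempty overlaps:
  V12={x1,x6} V15={x9,x10} V23={x2} V34={x3} V45={x8,x14}
C dims 5,5; δ0: rk 5, SNF 1^4·2
degree 0: 5−5−0 = 0 → Ȟ^0 ≅ 0
degree 1: 5−0−5 = 0 plus torsion [2] → Ȟ^1 ≅ Z/2
degree 2: 0−0−0 = 0 → Ȟ^2 ≅ 0

Ȟ^0(U;F) ≅ 0, Ȟ^1(U;F) ≅ Z/2 and Ȟ^2(U;F) ≅ 0


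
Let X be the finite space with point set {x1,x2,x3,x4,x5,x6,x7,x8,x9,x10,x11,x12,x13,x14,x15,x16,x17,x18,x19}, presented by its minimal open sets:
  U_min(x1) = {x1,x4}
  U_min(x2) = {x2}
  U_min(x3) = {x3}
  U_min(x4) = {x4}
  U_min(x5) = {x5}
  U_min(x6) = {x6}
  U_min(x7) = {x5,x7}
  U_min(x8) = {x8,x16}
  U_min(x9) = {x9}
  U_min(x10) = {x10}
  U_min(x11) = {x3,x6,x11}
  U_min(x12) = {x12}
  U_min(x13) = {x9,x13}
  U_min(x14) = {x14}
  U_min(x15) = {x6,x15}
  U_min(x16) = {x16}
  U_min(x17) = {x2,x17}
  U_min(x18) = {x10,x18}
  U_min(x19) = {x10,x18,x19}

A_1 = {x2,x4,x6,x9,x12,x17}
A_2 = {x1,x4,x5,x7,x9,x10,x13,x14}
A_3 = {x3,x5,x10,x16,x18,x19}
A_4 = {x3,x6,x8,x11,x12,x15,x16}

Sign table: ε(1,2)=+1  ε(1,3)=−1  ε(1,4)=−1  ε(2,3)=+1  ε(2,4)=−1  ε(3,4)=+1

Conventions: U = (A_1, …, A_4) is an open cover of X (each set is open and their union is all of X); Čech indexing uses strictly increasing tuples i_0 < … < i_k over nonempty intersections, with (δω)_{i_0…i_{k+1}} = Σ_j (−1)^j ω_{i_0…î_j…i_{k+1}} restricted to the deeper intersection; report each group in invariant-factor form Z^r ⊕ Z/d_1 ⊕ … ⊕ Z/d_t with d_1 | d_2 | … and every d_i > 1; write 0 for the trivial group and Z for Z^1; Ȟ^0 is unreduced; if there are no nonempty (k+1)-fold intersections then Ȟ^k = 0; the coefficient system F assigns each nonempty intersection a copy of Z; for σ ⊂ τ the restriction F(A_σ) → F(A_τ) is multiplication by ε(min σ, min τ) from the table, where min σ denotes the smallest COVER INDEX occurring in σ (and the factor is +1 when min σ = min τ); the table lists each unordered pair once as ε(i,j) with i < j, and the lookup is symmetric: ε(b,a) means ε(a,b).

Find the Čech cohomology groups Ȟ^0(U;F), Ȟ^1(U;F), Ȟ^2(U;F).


Ȟ^0 = 0,  Ȟ^1 = Z/2,  Ȟ^2 = 0

intersection data:
  A12={x4,x9} A14={x6,x12} A23={x5,x10} A34={x3,x16}
C dims 4,4; δ0: rk 4, SNF 1^3·2
Ȟ^0 = (4 − 4) − 0 = 0, so Ȟ^0 ≅ 0
Ȟ^1 = (4 − 0) − 4 = 0 plus torsion [2], so Ȟ^1 ≅ Z/2
Ȟ^2 = (0 − 0) − 0 = 0, so Ȟ^2 ≅ 0


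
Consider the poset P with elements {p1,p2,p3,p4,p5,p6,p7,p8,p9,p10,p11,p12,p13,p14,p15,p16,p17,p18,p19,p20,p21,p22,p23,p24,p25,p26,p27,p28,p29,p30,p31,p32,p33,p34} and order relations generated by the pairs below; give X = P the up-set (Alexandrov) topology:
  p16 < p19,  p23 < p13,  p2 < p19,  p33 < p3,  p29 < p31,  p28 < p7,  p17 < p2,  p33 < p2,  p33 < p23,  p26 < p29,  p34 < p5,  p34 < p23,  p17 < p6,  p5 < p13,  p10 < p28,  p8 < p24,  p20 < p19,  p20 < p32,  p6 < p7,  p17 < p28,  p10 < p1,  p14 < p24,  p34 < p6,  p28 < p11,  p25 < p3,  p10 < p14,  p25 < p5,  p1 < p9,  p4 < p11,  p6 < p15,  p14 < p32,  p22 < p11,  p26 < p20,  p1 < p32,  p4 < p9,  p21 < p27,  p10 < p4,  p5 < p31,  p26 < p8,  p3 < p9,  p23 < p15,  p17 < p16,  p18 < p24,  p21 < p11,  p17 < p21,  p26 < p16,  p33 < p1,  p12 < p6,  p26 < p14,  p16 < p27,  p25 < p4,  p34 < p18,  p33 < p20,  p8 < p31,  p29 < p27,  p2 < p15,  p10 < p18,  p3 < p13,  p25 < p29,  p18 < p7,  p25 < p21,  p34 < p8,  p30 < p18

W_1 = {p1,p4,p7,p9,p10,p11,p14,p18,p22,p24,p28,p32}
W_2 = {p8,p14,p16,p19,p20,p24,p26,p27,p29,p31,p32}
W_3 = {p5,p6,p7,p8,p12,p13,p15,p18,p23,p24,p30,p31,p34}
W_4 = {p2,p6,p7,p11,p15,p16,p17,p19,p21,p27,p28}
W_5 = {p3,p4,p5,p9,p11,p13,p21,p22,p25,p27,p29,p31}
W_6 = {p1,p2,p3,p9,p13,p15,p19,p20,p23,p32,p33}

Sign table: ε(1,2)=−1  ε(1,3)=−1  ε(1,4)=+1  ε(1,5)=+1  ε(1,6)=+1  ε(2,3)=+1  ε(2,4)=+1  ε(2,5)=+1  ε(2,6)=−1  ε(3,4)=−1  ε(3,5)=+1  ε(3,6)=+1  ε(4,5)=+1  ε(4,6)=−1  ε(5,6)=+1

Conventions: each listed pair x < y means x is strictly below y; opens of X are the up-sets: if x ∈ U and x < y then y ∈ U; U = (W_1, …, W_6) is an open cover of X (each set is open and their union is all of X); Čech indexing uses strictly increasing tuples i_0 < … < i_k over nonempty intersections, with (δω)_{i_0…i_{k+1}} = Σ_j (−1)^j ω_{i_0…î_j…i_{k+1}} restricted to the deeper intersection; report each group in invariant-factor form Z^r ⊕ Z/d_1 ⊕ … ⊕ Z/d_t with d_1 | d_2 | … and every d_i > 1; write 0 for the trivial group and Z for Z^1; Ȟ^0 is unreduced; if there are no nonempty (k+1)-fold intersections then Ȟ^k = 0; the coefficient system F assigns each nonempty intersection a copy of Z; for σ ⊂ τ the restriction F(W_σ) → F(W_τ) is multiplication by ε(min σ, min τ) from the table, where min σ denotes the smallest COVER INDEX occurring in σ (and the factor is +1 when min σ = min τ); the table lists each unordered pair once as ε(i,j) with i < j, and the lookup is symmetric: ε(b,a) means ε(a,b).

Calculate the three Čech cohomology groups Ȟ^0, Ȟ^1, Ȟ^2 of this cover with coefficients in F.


nonempty intersections:
  W12={p14,p24,p32} W13={p7,p18,p24} W14={p7,p11,p28} W15={p4,p9,p11,p22} W16={p1,p9,p32} W23={p8,p24,p31} W24={p16,p19,p27} W25={p27,p29,p31} W26={p19,p20,p32} W34={p6,p7,p15} W35={p5,p13,p31} W36={p13,p15,p23} W45={p11,p21,p27} W46={p2,p15,p19} W56={p3,p9,p13}
  W123={p24} W126={p32} W134={p7} W145={p11} W156={p9} W235={p31} W245={p27} W246={p19} W346={p15} W356={p13}
C dims 6,15,10; δ0: rk 6, SNF 1^5·2; δ1: rk 9, SNF 1^9
Ȟ^0: (6−6)−0=0 ⇒ 0
Ȟ^1: (15−9)−6=0 plus torsion [2] ⇒ Z/2
Ȟ^2: (10−0)−9=1 ⇒ Z

Ȟ^0 ≅ 0,  Ȟ^1 ≅ Z/2,  Ȟ^2 ≅ Z


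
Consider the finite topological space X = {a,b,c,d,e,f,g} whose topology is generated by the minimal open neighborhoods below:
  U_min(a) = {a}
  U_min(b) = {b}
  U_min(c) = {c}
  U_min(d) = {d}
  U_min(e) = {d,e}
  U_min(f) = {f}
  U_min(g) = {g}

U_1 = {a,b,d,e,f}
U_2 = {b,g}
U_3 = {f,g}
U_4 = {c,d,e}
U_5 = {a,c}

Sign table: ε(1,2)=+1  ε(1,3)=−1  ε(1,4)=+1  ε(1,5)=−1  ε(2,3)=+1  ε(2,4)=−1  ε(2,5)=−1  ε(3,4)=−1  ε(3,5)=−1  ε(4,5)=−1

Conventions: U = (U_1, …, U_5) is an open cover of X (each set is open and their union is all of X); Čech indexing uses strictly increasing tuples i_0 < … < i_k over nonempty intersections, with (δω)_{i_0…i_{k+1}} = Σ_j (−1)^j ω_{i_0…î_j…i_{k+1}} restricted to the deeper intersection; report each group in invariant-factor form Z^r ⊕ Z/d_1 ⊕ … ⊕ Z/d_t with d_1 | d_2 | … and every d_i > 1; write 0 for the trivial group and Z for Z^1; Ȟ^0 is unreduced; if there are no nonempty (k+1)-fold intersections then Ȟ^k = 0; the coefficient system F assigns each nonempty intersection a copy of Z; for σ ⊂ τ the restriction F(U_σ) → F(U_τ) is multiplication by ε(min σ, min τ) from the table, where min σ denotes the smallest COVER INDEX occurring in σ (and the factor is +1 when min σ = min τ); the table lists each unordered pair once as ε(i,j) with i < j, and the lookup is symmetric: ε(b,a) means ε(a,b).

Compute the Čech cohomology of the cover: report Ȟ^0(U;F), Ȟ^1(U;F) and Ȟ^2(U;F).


nerve simplices:
  U12={b} U13={f} U14={d,e} U15={a} U23={g} U45={c}
C dims 5,6; δ0: rk 5, SNF 1^4·2
degree 0: 5−5−0 = 0 → Ȟ^0 ≅ 0
degree 1: 6−0−5 = 1 plus torsion [2] → Ȟ^1 ≅ Z ⊕ Z/2
degree 2: 0−0−0 = 0 → Ȟ^2 ≅ 0

Ȟ^0(U;F) ≅ 0,  Ȟ^1(U;F) ≅ Z ⊕ Z/2,  Ȟ^2(U;F) ≅ 0


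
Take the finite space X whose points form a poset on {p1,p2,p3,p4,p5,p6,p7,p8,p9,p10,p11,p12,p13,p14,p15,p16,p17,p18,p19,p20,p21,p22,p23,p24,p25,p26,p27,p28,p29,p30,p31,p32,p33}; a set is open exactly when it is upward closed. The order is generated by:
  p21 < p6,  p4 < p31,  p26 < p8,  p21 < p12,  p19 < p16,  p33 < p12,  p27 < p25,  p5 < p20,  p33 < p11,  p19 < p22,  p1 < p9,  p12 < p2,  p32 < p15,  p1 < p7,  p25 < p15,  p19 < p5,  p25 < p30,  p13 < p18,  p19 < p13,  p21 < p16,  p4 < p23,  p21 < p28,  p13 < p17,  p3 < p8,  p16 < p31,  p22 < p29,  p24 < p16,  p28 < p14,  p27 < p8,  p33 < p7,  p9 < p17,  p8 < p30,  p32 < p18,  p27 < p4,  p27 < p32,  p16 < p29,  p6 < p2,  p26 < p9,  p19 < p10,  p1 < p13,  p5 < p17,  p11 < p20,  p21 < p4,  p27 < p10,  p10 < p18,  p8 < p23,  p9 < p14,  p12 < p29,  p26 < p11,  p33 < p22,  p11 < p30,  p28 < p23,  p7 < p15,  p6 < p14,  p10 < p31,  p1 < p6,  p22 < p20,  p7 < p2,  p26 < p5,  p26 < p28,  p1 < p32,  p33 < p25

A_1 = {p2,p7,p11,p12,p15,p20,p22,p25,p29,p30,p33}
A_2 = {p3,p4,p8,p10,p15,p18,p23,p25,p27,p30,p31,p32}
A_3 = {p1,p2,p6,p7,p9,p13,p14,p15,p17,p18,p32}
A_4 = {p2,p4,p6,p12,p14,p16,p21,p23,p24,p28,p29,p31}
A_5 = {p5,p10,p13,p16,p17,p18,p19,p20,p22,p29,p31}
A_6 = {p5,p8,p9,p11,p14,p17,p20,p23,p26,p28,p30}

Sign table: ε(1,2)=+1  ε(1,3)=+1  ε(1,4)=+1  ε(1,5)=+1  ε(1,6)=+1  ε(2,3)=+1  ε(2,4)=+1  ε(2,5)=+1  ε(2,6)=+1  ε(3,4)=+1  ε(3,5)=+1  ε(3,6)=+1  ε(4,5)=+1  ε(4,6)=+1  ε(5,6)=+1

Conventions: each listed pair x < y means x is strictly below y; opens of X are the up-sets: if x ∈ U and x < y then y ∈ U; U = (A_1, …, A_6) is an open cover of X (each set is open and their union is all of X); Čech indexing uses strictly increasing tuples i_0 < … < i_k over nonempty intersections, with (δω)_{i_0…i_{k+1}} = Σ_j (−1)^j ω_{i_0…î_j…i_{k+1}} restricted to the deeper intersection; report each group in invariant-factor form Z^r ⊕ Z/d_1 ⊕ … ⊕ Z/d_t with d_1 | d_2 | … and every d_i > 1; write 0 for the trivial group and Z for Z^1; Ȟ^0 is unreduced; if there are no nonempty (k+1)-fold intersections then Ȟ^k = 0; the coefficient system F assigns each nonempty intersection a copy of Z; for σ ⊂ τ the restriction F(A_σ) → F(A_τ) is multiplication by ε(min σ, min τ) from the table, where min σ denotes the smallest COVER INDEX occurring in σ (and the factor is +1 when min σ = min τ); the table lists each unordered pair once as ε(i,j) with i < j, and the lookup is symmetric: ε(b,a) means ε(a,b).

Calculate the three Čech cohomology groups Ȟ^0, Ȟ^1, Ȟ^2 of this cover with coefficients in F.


nonempty overlaps:
  A12={p15,p25,p30} A13={p2,p7,p15} A14={p2,p12,p29} A15={p20,p22,p29} A16={p11,p20,p30} A23={p15,p18,p32} A24={p4,p23,p31} A25={p10,p18,p31} A26={p8,p23,p30} A34={p2,p6,p14} A35={p13,p17,p18} A36={p9,p14,p17} A45={p16,p29,p31} A46={p14,p23,p28} A56={p5,p17,p20}
  A123={p15} A126={p30} A134={p2} A145={p29} A156={p20} A235={p18} A245={p31} A246={p23} A346={p14} A356={p17}
C dims 6,15,10; δ0: rk 5, SNF 1^5; δ1: rk 10, SNF 1^9·2
degree 0: 6−5−0 = 1 → Ȟ^0 ≅ Z
degree 1: 15−10−5 = 0 → Ȟ^1 ≅ 0
degree 2: 10−0−10 = 0 plus torsion [2] → Ȟ^2 ≅ Z/2

Ȟ^0(U;F) ≅ Z,  Ȟ^1(U;F) ≅ 0,  Ȟ^2(U;F) ≅ Z/2


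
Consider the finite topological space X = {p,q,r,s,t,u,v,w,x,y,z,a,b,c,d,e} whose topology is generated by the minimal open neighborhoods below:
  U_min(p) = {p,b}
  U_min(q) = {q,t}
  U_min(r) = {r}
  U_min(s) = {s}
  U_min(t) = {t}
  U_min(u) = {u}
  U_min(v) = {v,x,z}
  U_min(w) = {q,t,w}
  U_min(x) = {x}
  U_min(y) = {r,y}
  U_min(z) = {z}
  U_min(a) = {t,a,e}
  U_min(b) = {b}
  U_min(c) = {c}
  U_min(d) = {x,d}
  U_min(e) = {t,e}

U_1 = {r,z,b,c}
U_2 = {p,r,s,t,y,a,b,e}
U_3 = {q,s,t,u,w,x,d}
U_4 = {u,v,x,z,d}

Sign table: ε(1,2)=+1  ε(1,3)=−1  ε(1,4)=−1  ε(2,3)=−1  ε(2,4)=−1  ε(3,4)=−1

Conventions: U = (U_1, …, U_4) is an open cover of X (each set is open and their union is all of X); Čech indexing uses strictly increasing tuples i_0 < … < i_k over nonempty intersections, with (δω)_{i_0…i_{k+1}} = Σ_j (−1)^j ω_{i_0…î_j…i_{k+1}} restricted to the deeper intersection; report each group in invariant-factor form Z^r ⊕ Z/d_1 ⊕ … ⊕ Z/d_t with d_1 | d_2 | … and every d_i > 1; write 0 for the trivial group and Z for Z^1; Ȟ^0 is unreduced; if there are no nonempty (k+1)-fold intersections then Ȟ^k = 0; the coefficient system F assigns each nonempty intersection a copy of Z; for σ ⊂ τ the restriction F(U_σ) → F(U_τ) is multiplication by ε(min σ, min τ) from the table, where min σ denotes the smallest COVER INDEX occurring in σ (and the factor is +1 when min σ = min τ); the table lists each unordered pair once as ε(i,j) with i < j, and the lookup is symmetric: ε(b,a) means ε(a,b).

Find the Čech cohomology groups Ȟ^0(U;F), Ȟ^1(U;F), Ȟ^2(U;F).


Ȟ^0(U;F) ≅ 0, Ȟ^1(U;F) ≅ Z/2 and Ȟ^2(U;F) ≅ 0

nerve of the cover:
  U12={r,b} U14={z} U23={s,t} U34={u,x,d}
C dims 4,4; δ0: rk 4, SNF 1^3·2
Ȟ^0 = (4 − 4) − 0 = 0, so Ȟ^0 ≅ 0
Ȟ^1 = (4 − 0) − 4 = 0 plus torsion [2], so Ȟ^1 ≅ Z/2
Ȟ^2 = (0 − 0) − 0 = 0, so Ȟ^2 ≅ 0


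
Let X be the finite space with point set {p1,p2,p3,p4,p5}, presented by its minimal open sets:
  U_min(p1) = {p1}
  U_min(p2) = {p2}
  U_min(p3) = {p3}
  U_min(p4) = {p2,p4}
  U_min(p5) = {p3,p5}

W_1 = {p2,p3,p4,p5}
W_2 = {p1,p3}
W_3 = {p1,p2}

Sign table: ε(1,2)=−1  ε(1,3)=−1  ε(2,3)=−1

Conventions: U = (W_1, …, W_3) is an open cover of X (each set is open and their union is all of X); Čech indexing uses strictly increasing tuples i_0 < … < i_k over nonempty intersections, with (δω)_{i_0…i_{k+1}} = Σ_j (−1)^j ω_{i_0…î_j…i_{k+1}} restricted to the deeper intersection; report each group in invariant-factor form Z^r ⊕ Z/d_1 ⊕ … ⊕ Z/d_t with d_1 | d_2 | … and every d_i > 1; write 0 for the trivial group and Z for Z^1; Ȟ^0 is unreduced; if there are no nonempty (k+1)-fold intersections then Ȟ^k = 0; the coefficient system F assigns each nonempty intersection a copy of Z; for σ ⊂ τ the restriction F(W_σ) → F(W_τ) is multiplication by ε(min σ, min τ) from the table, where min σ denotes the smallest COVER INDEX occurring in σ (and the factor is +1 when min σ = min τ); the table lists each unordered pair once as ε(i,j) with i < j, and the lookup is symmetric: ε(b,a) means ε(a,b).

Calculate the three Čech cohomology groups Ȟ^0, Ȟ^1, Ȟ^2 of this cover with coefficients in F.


nonempty intersections:
  W12={p3} W13={p2} W23={p1}
C dims 3,3; δ0: rk 3, SNF 1^2·2
Ȟ^0: (3−3)−0=0 ⇒ 0
Ȟ^1: (3−0)−3=0 plus torsion [2] ⇒ Z/2
Ȟ^2: (0−0)−0=0 ⇒ 0

Ȟ^0 ≅ 0, Ȟ^1 ≅ Z/2, Ȟ^2 ≅ 0


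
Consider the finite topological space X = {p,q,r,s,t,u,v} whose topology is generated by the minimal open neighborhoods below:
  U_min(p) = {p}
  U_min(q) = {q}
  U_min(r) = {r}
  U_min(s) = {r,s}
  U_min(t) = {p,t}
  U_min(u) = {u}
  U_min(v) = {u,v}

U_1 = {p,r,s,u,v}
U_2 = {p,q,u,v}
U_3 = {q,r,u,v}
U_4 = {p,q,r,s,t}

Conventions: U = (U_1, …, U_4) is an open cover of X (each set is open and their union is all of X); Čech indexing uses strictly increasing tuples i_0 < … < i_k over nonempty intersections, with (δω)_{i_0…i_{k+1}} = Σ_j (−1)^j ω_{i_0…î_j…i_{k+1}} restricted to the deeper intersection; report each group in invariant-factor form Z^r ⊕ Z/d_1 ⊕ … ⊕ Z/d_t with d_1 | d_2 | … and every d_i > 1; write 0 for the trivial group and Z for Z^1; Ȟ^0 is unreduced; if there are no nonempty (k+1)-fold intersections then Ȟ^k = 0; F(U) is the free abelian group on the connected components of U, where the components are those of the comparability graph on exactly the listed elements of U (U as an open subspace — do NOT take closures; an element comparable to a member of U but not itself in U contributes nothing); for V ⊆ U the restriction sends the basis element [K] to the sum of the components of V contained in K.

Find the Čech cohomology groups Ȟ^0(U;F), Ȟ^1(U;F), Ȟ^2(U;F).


nerve of the cover:
  U12={p,u,v} U13={r,u,v} U14={p,r,s} U23={q,u,v} U24={p,q} U34={q,r}
  U123={u,v} U124={p} U134={r} U234={q}
components per intersection:
  U1: {p} {r,s} {u,v}
  U2: {p} {q} {u,v}
  U3: {q} {r} {u,v}
  U4: {p,t} {q} {r,s}
  U12: {p} {u,v}
  U13: {r} {u,v}
  U14: {p} {r,s}
  U23: {q} {u,v}
  U24: {p} {q}
  U34: {q} {r}
  U123: {u,v}
  U124: {p}
  U134: {r}
  U234: {q}
C dims 12,12,4; δ0: rk 8, SNF 1^8; δ1: rk 4, SNF 1^4
Ȟ^0 = (12 − 8) − 0 = 4, so Ȟ^0 ≅ Z^4
Ȟ^1 = (12 − 4) − 8 = 0, so Ȟ^1 ≅ 0
Ȟ^2 = (4 − 0) − 4 = 0, so Ȟ^2 ≅ 0

Ȟ^0 ≅ Z^4, Ȟ^1 ≅ 0, Ȟ^2 ≅ 0


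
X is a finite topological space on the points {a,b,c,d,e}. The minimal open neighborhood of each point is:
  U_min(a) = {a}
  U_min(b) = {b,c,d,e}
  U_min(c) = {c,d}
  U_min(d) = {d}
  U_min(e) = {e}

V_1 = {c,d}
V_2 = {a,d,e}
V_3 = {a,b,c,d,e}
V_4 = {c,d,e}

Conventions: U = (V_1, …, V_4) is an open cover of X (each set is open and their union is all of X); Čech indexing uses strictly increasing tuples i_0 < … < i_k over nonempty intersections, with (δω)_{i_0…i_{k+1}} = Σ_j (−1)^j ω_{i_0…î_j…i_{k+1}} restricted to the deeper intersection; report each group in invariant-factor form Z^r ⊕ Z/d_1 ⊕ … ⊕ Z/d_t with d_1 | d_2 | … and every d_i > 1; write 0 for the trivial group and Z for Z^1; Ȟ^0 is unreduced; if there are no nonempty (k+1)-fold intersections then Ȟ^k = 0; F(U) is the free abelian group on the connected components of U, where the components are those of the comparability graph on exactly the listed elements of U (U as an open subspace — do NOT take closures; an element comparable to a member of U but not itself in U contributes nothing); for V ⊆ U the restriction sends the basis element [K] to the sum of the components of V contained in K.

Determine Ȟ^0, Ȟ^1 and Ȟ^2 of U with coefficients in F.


Ȟ^0 = Z^2; Ȟ^1 = 0; Ȟ^2 = 0

intersection data:
  V12={d} V13={c,d} V14={c,d} V23={a,d,e} V24={d,e} V34={c,d,e}
  V123={d} V124={d} V134={c,d} V234={d,e}
  V1234={d}
components per intersection:
  V1: {c,d}
  V2: {a} {d} {e}
  V3: {a} {b,c,d,e}
  V4: {c,d} {e}
  V12: {d}
  V13: {c,d}
  V14: {c,d}
  V23: {a} {d} {e}
  V24: {d} {e}
  V34: {c,d} {e}
  V123: {d}
  V124: {d}
  V134: {c,d}
  V234: {d} {e}
  V1234: {d}
C dims 8,10,5,1; δ0: rk 6, SNF 1^6; δ1: rk 4, SNF 1^4; δ2: rk 1, SNF 1^1
Ȟ^0 = (8 − 6) − 0 = 2, so Ȟ^0 ≅ Z^2
Ȟ^1 = (10 − 4) − 6 = 0, so Ȟ^1 ≅ 0
Ȟ^2 = (5 − 1) − 4 = 0, so Ȟ^2 ≅ 0


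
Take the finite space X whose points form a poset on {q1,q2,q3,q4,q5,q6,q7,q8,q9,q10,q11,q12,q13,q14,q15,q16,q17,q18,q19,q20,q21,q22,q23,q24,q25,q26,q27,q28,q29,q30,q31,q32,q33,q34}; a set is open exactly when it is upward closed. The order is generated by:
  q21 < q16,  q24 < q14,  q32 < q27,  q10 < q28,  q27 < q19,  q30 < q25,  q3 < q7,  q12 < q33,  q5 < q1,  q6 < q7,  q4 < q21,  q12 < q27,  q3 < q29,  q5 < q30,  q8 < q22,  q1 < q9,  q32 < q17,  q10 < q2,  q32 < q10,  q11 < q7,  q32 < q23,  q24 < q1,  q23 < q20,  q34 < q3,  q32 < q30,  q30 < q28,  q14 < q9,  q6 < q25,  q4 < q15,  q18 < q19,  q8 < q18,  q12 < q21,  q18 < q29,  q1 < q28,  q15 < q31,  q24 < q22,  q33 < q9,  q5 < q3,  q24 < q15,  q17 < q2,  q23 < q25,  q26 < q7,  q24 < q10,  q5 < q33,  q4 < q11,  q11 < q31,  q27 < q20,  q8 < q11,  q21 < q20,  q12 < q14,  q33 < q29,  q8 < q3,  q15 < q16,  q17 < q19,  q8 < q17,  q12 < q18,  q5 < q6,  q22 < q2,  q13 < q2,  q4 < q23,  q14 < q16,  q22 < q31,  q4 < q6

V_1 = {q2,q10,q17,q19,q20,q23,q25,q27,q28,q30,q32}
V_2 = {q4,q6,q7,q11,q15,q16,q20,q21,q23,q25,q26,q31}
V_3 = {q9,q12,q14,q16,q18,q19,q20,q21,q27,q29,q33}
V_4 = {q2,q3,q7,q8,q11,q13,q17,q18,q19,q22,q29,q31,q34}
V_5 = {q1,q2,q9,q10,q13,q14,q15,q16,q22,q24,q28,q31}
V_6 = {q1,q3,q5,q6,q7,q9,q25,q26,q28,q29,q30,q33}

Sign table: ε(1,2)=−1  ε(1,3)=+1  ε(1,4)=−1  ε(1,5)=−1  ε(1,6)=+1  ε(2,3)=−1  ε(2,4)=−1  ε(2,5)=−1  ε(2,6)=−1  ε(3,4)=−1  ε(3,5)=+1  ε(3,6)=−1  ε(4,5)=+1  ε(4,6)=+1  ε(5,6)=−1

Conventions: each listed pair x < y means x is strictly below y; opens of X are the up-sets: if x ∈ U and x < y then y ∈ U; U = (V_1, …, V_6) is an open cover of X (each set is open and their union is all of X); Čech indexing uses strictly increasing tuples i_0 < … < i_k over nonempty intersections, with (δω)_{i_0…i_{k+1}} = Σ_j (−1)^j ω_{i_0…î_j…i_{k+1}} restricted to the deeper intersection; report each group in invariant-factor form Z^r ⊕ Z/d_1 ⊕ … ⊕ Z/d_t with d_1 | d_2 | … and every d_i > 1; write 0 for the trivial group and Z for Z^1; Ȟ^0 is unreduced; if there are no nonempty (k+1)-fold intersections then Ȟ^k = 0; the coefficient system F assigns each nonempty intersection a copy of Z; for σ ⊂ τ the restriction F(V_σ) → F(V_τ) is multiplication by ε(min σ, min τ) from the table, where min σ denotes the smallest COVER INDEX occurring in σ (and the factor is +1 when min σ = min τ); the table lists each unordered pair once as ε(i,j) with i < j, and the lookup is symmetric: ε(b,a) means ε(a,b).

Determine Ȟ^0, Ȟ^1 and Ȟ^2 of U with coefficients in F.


nonempty intersections:
  V12={q20,q23,q25} V13={q19,q20,q27} V14={q2,q17,q19} V15={q2,q10,q28} V16={q25,q28,q30} V23={q16,q20,q21} V24={q7,q11,q31} V25={q15,q16,q31} V26={q6,q7,q25,q26} V34={q18,q19,q29} V35={q9,q14,q16} V36={q9,q29,q33} V45={q2,q13,q22,q31} V46={q3,q7,q29} V56={q1,q9,q28}
  V123={q20} V126={q25} V134={q19} V145={q2} V156={q28} V235={q16} V245={q31} V246={q7} V346={q29} V356={q9}
C dims 6,15,10; δ0: rk 6, SNF 1^5·2; δ1: rk 9, SNF 1^9
Ȟ^0: (6−6)−0=0 ⇒ 0
Ȟ^1: (15−9)−6=0 plus torsion [2] ⇒ Z/2
Ȟ^2: (10−0)−9=1 ⇒ Z

Ȟ^0(U;F) ≅ 0, Ȟ^1(U;F) ≅ Z/2, Ȟ^2(U;F) ≅ Z


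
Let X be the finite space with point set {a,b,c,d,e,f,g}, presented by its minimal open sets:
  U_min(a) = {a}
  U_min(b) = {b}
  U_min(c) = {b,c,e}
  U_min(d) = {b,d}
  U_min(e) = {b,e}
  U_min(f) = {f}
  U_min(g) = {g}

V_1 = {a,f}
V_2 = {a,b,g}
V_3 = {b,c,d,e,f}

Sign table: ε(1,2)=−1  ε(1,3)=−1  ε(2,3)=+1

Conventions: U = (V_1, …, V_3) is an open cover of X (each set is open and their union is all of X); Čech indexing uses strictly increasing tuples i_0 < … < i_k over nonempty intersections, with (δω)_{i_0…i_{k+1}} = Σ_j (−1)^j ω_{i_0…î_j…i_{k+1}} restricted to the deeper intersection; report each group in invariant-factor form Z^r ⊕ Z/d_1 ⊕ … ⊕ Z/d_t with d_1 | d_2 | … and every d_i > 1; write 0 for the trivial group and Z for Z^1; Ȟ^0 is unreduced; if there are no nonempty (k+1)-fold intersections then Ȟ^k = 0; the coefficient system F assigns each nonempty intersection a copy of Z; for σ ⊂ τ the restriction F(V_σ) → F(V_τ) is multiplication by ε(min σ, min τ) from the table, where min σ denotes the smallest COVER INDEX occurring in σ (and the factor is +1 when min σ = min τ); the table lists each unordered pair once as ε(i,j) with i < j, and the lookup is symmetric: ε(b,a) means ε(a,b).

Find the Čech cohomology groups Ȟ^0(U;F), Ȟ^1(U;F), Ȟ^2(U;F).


Ȟ^0 ≅ Z, Ȟ^1 ≅ Z, Ȟ^2 ≅ 0

intersection data:
  V12={a} V13={f} V23={b}
C dims 3,3; δ0: rk 2, SNF 1^2
Ȟ^0 = (3 − 2) − 0 = 1, so Ȟ^0 ≅ Z
Ȟ^1 = (3 − 0) − 2 = 1, so Ȟ^1 ≅ Z
Ȟ^2 = (0 − 0) − 0 = 0, so Ȟ^2 ≅ 0


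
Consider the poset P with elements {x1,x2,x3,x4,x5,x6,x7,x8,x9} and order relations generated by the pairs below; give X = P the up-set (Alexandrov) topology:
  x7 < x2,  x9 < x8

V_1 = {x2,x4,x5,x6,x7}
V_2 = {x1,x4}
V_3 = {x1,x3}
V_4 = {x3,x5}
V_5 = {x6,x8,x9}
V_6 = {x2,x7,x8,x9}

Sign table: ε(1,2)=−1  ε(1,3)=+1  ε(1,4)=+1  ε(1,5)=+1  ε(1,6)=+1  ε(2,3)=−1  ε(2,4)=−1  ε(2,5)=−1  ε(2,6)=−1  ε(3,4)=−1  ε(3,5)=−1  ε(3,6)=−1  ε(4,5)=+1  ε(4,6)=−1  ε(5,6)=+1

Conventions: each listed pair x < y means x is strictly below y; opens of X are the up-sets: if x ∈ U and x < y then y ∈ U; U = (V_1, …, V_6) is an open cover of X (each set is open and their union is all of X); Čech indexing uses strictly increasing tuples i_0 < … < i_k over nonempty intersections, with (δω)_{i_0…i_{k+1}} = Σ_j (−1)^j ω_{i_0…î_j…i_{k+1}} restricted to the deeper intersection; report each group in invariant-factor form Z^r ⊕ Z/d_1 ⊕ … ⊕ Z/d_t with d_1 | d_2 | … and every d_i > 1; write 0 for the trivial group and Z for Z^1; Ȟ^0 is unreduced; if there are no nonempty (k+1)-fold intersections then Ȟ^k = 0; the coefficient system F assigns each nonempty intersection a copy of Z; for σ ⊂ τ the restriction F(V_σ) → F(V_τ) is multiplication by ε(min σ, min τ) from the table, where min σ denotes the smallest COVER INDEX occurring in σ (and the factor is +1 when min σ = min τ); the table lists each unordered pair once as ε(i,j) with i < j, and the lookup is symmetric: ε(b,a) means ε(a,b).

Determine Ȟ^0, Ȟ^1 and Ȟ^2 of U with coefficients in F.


Ȟ^0(U;F) ≅ 0, Ȟ^1(U;F) ≅ Z ⊕ Z/2, Ȟ^2(U;F) ≅ 0

nerve of the cover:
  V12={x4} V14={x5} V15={x6} V16={x2,x7} V23={x1} V34={x3} V56={x8,x9}
C dims 6,7; δ0: rk 6, SNF 1^5·2
Ȟ^0 = (6 − 6) − 0 = 0, so Ȟ^0 ≅ 0
Ȟ^1 = (7 − 0) − 6 = 1 plus torsion [2], so Ȟ^1 ≅ Z ⊕ Z/2
Ȟ^2 = (0 − 0) − 0 = 0, so Ȟ^2 ≅ 0


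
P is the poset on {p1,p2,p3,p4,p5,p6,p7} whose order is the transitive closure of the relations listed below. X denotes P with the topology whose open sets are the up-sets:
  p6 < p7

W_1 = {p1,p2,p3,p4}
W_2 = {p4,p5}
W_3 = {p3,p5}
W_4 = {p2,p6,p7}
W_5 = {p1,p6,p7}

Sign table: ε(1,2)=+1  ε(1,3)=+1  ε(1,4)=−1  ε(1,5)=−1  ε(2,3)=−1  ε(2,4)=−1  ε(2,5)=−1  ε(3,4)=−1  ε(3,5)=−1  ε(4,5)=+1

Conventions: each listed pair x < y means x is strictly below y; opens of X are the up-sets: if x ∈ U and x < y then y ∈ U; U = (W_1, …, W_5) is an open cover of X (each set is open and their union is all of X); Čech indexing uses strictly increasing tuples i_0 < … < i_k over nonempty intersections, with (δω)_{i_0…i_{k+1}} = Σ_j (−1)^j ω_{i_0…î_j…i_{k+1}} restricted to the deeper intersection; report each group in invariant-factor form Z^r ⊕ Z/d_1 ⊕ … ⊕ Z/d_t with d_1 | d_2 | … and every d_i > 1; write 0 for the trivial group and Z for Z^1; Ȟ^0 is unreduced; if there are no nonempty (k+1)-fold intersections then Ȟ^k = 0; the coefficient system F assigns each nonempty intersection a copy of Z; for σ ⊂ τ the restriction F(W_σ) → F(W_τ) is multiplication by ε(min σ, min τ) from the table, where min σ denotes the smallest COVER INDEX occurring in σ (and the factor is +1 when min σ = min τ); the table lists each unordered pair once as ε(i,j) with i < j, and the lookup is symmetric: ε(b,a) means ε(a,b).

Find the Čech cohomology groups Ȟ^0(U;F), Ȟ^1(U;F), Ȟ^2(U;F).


Ȟ^0(U;F) ≅ 0,  Ȟ^1(U;F) ≅ Z ⊕ Z/2,  Ȟ^2(U;F) ≅ 0

nerve of the cover:
  W12={p4} W13={p3} W14={p2} W15={p1} W23={p5} W45={p6,p7}
C dims 5,6; δ0: rk 5, SNF 1^4·2
Ȟ^0 = (5 − 5) − 0 = 0, so Ȟ^0 ≅ 0
Ȟ^1 = (6 − 0) − 5 = 1 plus torsion [2], so Ȟ^1 ≅ Z ⊕ Z/2
Ȟ^2 = (0 − 0) − 0 = 0, so Ȟ^2 ≅ 0


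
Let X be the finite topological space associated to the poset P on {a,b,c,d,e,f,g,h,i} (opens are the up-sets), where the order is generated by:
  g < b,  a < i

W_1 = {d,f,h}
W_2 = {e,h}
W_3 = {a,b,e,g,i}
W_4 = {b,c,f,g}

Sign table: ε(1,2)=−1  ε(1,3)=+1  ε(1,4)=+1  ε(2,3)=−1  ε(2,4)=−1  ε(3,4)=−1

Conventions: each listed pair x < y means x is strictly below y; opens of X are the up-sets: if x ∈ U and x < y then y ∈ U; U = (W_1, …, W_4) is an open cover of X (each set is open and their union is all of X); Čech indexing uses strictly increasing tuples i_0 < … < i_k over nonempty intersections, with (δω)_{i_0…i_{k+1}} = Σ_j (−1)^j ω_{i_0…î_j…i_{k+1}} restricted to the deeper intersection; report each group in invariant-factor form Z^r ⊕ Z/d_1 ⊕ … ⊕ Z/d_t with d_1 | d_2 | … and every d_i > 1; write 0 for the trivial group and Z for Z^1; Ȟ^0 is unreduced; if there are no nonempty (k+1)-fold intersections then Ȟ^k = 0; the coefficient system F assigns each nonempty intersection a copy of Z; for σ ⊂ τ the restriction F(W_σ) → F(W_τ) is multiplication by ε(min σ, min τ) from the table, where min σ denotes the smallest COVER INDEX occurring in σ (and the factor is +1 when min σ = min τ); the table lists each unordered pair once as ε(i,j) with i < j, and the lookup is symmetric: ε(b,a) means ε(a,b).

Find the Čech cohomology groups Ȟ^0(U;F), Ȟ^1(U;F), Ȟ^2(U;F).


Ȟ^0 ≅ 0,  Ȟ^1 ≅ Z/2,  Ȟ^2 ≅ 0

nerve of the cover:
  W12={h} W14={f} W23={e} W34={b,g}
C dims 4,4; δ0: rk 4, SNF 1^3·2
Ȟ^0 = (4 − 4) − 0 = 0, so Ȟ^0 ≅ 0
Ȟ^1 = (4 − 0) − 4 = 0 plus torsion [2], so Ȟ^1 ≅ Z/2
Ȟ^2 = (0 − 0) − 0 = 0, so Ȟ^2 ≅ 0


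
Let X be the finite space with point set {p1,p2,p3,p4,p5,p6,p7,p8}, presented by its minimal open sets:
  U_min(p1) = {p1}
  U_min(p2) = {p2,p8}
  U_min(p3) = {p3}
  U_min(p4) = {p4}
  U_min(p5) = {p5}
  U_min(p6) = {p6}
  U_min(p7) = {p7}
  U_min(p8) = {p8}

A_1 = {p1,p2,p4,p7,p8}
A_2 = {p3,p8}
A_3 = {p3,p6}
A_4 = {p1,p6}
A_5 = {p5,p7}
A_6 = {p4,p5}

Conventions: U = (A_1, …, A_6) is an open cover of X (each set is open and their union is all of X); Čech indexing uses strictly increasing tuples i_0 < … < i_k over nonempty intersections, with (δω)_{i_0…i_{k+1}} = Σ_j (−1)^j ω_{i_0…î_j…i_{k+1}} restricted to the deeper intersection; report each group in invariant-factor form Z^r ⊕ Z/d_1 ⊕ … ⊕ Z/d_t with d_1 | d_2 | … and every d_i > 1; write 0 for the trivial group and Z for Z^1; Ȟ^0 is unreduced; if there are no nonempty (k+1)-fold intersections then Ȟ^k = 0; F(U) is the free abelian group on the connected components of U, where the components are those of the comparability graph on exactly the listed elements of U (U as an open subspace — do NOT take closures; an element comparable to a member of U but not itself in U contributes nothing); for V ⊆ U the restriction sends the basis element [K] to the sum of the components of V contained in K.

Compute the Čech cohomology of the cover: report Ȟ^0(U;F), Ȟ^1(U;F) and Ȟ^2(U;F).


cover nerve:
  A12={p8} A14={p1} A15={p7} A16={p4} A23={p3} A34={p6} A56={p5}
components per intersection:
  A1: {p1} {p2,p8} {p4} {p7}
  A2: {p3} {p8}
  A3: {p3} {p6}
  A4: {p1} {p6}
  A5: {p5} {p7}
  A6: {p4} {p5}
  A12: {p8}
  A14: {p1}
  A15: {p7}
  A16: {p4}
  A23: {p3}
  A34: {p6}
  A56: {p5}
C dims 14,7; δ0: rk 7, SNF 1^7
Ȟ^0: (14−7)−0=7 ⇒ Z^7
Ȟ^1: (7−0)−7=0 ⇒ 0
Ȟ^2: (0−0)−0=0 ⇒ 0

Ȟ^0(U;F) ≅ Z^7,  Ȟ^1(U;F) ≅ 0,  Ȟ^2(U;F) ≅ 0


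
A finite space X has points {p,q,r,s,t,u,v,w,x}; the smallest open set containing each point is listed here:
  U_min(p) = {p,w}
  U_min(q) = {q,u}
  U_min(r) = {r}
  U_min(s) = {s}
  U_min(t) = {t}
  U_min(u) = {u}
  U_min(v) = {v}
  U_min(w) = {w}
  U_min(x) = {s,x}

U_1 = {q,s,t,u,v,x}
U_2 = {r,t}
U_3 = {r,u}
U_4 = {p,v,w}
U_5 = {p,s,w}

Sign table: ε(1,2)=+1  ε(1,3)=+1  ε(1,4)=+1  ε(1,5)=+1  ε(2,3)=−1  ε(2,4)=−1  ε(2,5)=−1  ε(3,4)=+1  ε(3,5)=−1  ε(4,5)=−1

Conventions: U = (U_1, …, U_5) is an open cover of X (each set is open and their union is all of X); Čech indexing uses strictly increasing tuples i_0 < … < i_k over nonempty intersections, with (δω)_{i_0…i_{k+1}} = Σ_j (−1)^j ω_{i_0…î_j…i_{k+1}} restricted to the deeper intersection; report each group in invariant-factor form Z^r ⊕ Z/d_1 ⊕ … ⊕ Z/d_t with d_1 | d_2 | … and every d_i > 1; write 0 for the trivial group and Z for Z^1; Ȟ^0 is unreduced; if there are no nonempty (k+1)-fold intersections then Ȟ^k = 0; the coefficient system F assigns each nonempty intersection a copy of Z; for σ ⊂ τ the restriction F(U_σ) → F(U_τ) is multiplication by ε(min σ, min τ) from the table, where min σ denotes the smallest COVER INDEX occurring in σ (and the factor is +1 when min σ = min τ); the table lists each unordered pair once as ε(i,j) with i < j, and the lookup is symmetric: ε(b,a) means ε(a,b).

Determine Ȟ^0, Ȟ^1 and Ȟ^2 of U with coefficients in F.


cover nerve:
  U12={t} U13={u} U14={v} U15={s} U23={r} U45={p,w}
C dims 5,6; δ0: rk 5, SNF 1^4·2
Ȟ^0: (5−5)−0=0 ⇒ 0
Ȟ^1: (6−0)−5=1 plus torsion [2] ⇒ Z ⊕ Z/2
Ȟ^2: (0−0)−0=0 ⇒ 0

Ȟ^0(U;F) ≅ 0; Ȟ^1(U;F) ≅ Z ⊕ Z/2; Ȟ^2(U;F) ≅ 0


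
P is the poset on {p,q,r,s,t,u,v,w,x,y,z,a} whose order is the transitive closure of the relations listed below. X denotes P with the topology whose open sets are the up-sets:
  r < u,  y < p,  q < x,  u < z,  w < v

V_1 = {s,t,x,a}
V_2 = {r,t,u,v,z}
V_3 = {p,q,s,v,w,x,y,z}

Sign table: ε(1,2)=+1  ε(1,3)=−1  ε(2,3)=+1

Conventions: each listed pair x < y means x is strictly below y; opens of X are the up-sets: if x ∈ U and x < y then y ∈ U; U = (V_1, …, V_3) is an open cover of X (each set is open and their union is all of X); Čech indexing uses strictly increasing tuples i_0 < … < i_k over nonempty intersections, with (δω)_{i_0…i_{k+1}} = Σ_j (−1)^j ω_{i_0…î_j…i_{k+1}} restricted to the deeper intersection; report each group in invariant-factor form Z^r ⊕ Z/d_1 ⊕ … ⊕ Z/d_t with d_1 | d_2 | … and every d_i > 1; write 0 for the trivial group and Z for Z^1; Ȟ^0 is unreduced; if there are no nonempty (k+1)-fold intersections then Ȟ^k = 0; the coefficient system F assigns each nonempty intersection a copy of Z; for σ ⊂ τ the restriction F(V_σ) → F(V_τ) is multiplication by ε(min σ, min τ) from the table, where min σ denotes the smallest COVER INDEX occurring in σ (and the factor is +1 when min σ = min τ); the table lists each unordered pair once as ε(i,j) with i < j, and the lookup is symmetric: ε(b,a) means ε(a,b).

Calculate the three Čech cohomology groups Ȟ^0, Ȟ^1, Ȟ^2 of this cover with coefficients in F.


Ȟ^0 ≅ 0; Ȟ^1 ≅ Z/2; Ȟ^2 ≅ 0

nonempty intersections:
  V12={t} V13={s,x} V23={v,z}
C dims 3,3; δ0: rk 3, SNF 1^2·2
Ȟ^0: (3−3)−0=0 ⇒ 0
Ȟ^1: (3−0)−3=0 plus torsion [2] ⇒ Z/2
Ȟ^2: (0−0)−0=0 ⇒ 0


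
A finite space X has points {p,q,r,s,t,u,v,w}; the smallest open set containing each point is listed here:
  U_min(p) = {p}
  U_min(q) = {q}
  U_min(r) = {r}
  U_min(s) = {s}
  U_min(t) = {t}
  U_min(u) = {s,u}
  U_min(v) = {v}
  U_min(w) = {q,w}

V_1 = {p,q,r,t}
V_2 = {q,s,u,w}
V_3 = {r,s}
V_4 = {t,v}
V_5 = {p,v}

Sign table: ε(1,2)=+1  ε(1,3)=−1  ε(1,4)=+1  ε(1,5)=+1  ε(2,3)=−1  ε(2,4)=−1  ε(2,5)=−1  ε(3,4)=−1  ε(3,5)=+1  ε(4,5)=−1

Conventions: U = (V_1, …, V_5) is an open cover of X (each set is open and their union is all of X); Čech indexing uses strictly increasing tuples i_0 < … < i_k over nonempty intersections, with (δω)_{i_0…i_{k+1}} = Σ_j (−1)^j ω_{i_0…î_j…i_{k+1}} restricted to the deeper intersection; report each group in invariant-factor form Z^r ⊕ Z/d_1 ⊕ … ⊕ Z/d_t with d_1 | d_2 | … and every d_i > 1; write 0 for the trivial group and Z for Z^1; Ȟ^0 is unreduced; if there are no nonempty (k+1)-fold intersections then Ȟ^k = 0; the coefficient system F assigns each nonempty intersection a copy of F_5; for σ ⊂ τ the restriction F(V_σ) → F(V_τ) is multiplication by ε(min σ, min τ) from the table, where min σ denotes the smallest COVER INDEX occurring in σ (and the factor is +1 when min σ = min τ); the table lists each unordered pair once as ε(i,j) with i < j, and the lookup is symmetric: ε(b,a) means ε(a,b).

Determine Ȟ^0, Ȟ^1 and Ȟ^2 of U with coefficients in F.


nerve of the cover:
  V12={q} V13={r} V14={t} V15={p} V23={s} V45={v}
C dims 5,6; δ0: rk_F5 5
Ȟ^0 = (5 − 5) − 0 = 0, so Ȟ^0 ≅ 0
Ȟ^1 = (6 − 0) − 5 = 1, so Ȟ^1 ≅ Z/5
Ȟ^2 = (0 − 0) − 0 = 0, so Ȟ^2 ≅ 0

Ȟ^0 = 0, Ȟ^1 = Z/5 and Ȟ^2 = 0
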